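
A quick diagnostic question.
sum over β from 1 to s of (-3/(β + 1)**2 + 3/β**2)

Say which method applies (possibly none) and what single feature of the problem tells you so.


Best approach: telescoping — write out three consecutive terms and watch the interior cancel: the advanced copy one term subtracts reappears as the very next term's leading piece, pair after pair.


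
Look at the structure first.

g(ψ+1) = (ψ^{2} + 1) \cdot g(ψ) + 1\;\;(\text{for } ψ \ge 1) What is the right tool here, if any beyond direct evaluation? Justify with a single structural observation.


Diagnosis: a summation factor — an index-dependent multiplier ψ^{2} + 1 rules out characteristic roots; a summation factor converts it to a pure difference.


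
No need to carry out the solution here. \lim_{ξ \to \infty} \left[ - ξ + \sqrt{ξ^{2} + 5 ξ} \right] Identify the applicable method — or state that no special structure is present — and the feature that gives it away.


Technique: conjugate multiplication — infinity minus infinity with a radical in play — multiply by the conjugate so the divergences of \sqrt{ξ^{2} + 5 ξ} and ξ annihilate.


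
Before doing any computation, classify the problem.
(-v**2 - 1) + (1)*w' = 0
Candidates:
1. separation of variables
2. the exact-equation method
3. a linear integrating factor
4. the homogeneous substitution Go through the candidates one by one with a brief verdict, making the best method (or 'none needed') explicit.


Verdict: no special technique — with w absent the equation is not coupled at all: direct integration in v.
- separation of variables — separation is only trivially available — with the unknown absent from the slope this is a direct integration, not a separation problem.
- the exact-equation method — no dependence on the unknown anywhere: exactness is a label without content here.
- a linear integrating factor: with the unknown absent the integrating factor is a formality; direct integration is the working structure.
- the homogeneous substitution — the ratio of the variables does not determine the slope.


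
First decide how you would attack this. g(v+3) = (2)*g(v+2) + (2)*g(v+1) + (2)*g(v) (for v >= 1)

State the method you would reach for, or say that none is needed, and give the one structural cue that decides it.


Method: the characteristic-root method — shift-invariance with fixed coefficients calls for exponential trials; the characteristic polynomial finds every r^v.


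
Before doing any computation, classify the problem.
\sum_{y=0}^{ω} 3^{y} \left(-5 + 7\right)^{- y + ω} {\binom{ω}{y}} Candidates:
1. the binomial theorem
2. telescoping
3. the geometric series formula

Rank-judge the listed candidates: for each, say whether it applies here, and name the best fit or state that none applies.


Method: the binomial theorem — binomial coefficients against complementary powers of 3 and (-5 + 7): recognize the binomial expansion and resum.
- the binomial theorem — yes — fits the structure here.
- telescoping — in the displayed form, no term reappears at a neighboring index to cancel against.
- the geometric series formula: the ratio of consecutive terms depends on the index.


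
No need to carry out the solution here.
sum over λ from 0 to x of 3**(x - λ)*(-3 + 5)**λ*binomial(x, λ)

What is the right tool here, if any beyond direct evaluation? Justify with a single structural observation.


Verdict: the binomial theorem — the summand is term λ of a binomial expansion in (-3 + 5) and 3; the whole sum is a single power.


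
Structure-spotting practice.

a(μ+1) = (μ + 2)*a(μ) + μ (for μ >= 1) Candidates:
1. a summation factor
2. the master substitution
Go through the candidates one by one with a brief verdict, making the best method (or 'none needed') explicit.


Method: a summation factor — one step of memory with a weight μ + 2 that changes as the index grows — the summation-factor construction is built for this.
- a summation factor — a fit — the right tool for this form.
- the master substitution — the recursion shifts the index rather than dividing it.


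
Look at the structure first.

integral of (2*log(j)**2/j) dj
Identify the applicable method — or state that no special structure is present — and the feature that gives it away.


Best approach: u-substitution — viewed as a product, the integrand is a composition evaluated at log(j) times (a constant multiple of) that inner expression's derivative, so u = log(j) makes it elementary.


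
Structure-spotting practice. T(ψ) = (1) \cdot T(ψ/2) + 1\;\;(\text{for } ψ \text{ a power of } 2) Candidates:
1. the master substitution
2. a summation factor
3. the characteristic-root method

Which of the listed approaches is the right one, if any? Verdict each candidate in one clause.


Method: the master substitution — treat m = log base 2 of ψ as the new clock: one recursion step advances m by one while ψ scales by 2.
- the master substitution — applicable, and directly so.
- a summation factor: a divided-index call is outside the fixed-shift first-order family a summation factor normalizes.
- the characteristic-root method — a divided-index call is not the fixed-shift linear shape that characteristic roots solve.


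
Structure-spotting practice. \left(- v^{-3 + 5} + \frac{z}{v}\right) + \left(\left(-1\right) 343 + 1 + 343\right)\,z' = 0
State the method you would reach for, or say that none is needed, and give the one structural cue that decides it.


Verdict: a linear integrating factor — linear in the unknown with genuine forcing: multiply through by the exponential of the integrated coefficient and the left side closes into one derivative.


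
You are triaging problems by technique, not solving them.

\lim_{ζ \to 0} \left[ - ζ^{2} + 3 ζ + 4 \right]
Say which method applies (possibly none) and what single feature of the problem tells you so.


Best approach: no special technique — no vanishing denominator and no indeterminate clash at the point — evaluation is immediate.


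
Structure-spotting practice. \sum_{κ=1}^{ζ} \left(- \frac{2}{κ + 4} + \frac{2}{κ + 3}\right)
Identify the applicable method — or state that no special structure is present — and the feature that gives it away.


Diagnosis: telescoping — difference-of-shifts structure (each term adds \frac{2}{κ + 3}, then subtracts its one-index-advanced value, which the following term adds back) leaves only the first and last pieces standing.


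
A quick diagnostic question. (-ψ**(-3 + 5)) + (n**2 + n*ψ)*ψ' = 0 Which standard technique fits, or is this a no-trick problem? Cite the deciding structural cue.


Technique: the homogeneous substitution — the slope's numerator and denominator share total degree; set v = ψ/n and the equation drops to separable form. Suitably rearranged — at times with the variables' roles exchanged — this doubles as a Bernoulli equation; the homogeneous reading needs no such setup.


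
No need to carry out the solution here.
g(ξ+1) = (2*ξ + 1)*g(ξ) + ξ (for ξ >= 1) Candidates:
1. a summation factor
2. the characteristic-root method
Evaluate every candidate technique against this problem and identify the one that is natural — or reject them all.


Technique: a summation factor — first-order, linear, moving coefficient 2*ξ + 1: the discrete analogue of an integrating factor handles it.
- a summation factor — yes — fits the structure here.
- the characteristic-root method: an index-dependent weight blocks the pure exponential ansatz.


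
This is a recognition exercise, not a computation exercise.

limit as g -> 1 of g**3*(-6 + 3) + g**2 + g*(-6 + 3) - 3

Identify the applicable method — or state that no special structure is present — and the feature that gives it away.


Best approach: no special technique — the function is continuous at 1; evaluation is itself the limit, no machinery required.


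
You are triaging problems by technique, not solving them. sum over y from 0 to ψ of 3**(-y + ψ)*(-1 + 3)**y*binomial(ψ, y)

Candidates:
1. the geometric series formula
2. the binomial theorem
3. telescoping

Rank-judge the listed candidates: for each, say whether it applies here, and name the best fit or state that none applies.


Diagnosis: the binomial theorem — terms weighting binomial(ψ, y) against matched powers of (-1 + 3) and 3 reassemble into ((-1 + 3) + 3)^ψ by the binomial theorem.
- the geometric series formula: the term-to-term ratio drifts with the index — the one thing the geometric formula cannot absorb.
- the binomial theorem — yes — fits the structure here.
- telescoping: as presented, consecutive terms share no shifted copy to cancel against — no rewrite is on display to change that.


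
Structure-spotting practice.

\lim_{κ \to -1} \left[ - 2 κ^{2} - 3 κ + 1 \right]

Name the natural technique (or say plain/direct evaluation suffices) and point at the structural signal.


Method: no special technique — the function is continuous at -1; evaluation is itself the limit, no machinery required.


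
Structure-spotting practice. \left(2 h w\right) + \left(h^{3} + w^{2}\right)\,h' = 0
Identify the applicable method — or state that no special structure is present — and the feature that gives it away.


Method: the exact-equation method — the mixed-partials test passes for 2 h w and h^{3} + w^{2}, so a potential function exists as presented.


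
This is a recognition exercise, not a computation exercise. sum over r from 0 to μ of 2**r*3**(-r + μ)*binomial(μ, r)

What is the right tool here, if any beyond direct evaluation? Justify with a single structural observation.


Diagnosis: the binomial theorem — binomial coefficients against complementary powers of 2 and 3: recognize the binomial expansion and resum.


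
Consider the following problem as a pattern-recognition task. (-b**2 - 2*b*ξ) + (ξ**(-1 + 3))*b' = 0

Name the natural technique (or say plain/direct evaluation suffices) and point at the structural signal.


Diagnosis: the homogeneous substitution — scaling ξ and b together leaves the slope fixed — it depends only on b/ξ, so substitute the ratio. This doubles as a Bernoulli equation in the unknown as written; the homogeneous route needs no setup at all.


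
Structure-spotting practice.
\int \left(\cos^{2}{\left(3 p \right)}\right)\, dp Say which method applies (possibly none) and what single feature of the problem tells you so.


Diagnosis: a trigonometric identity — \cos^{2}{\left(3 p \right)} carries an even exponent — trade it for double-angle cosines before integrating.


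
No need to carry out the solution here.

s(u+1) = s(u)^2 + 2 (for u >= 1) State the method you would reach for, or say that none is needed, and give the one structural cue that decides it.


Verdict: no special technique — nonlinear feedback in the recursion rules out every root- or factor-based technique.


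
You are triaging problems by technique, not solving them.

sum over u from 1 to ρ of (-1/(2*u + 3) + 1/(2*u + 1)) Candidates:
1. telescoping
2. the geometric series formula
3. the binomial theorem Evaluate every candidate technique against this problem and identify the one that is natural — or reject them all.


Diagnosis: telescoping — consecutive terms evaluate one function at adjacent indices (1/(2*u + 1) is its current value): one term's tail is the next term's head, so the chain collapses.
- telescoping: yes — fits the structure here.
- the geometric series formula — the term-to-term ratio drifts with the index — the one thing the geometric formula cannot absorb.
- the binomial theorem: the terms do not reassemble into a binomial power.


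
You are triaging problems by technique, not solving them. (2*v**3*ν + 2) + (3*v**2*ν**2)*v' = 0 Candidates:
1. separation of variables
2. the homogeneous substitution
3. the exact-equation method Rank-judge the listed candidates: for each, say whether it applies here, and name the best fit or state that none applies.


Technique: the exact-equation method — the cross partial derivatives of 2*v**3*ν + 2 and 3*v**2*ν**2 agree, so the left side is the total differential of one potential in ν and v.
- separation of variables — the two dependences are entangled, not a clean product of one-variable pieces.
- the homogeneous substitution: rescaling both variables together changes the slope, so no ratio substitution collapses it.
- the exact-equation method: applies; the problem has the shape this method handles.


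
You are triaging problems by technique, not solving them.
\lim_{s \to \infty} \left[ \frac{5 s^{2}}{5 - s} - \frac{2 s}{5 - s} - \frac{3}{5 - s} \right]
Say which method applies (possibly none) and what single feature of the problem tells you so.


Method: dominant-term comparison — as s grows, only the highest-degree terms matter — compare leading terms and read the limit off. Differentiating the expression as a single quotient would eventually settle it as well; matching dominant growth settles it immediately.


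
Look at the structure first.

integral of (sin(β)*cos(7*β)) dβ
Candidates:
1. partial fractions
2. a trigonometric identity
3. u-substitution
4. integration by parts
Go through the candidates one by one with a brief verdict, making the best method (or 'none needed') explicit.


Diagnosis: a trigonometric identity — sin(β)*cos(7*β) is a beat pattern — rewrite the product as a sum of single-frequency waves before integrating.
- partial fractions: there is no rational-function structure to decompose.
- a trigonometric identity — applies; the problem has the shape this method handles.
- u-substitution: no subexpression of the integrand pairs with its own derivative as a factor — individual terms may offer their own substitutions, but any change of variable covering the whole integral would have to be constructed from outside the expression.
- integration by parts — not the fit here: there is no polynomial factor to ladder down — parts can still close the trigonometric product by recursion, though the identity rewrite is the direct route.


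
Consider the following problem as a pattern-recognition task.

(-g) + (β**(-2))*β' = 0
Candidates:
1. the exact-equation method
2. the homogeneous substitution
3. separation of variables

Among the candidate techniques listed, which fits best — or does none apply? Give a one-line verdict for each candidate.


Technique: separation of variables — one side of the product carries the independent variable, the other the unknown — the textbook separation shape.
- the exact-equation method: the cross-partial test holds only vacuously — each coefficient lives in its own variable, so the exactness machinery reads no structure the split form does not already show.
- the homogeneous substitution — the slope changes under joint rescaling, failing the degree-zero test.
- separation of variables: applicable, and directly so.


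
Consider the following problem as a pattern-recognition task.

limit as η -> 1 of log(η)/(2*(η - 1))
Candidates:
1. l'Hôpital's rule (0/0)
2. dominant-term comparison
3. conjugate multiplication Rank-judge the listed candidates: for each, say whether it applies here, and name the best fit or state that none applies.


Verdict: l'Hôpital's rule (0/0) — substituting 1 gives 0 over 0; differentiate top and bottom once and re-evaluate. One could equally expand both pieces locally and compare leading terms; the rule does that in one stroke.
- l'Hôpital's rule (0/0) — applicable, and directly so.
- dominant-term comparison — leading-power comparison does not apply to this form.
- conjugate multiplication — multiplying by a conjugate would not remove any indeterminacy here.


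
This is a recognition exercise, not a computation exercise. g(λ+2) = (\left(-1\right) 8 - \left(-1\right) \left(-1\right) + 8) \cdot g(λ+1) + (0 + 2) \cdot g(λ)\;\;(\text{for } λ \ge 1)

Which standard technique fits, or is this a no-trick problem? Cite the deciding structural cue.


Method: the characteristic-root method — every coefficient is a fixed number and the forcing is zero — substitute r^λ and read off the root equation.


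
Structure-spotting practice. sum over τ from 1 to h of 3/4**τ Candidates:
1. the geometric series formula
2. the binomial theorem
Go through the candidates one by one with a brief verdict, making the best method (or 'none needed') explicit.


Diagnosis: the geometric series formula — consecutive terms stand in a fixed index-free ratio — the geometric sum formula closes it.
- the geometric series formula: yes — fits the structure here.
- the binomial theorem: no binomial coefficients pair with matched powers.


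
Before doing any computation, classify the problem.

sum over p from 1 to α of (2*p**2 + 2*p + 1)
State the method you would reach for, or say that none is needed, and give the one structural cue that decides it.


Verdict: no special technique — constant-multiple powers of p with no cancellation partners and no common ratio — use the standard power-sum formulas.


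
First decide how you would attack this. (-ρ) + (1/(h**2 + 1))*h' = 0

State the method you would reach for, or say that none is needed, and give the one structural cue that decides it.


Diagnosis: separation of variables — solved for the derivative, the right side splits multiplicatively into a function of each variable alone — divide and integrate each side. The equation is exact as it stands too — a potential function exists — though separation reads the split structure directly.


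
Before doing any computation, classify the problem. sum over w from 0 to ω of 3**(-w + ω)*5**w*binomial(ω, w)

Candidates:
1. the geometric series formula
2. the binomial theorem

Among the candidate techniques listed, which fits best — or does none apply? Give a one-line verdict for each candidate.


Verdict: the binomial theorem — binomial coefficients against complementary powers of 5 and 3: recognize the binomial expansion and resum.
- the geometric series formula: the term-to-term ratio drifts with the index — the one thing the geometric formula cannot absorb.
- the binomial theorem: yes — fits the structure here.


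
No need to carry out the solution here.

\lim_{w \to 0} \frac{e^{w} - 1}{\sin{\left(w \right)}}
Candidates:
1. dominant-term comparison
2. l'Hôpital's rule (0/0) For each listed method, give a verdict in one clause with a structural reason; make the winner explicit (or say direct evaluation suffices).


Technique: l'Hôpital's rule (0/0) — numerator and denominator both vanish at 0 — a genuine 0/0 form, which is exactly when l'Hôpital applies. A local series expansion at the point resolves it as well; the rule is the packaged version of that step.
- dominant-term comparison — no dominant power emerges to decide the limit by degree comparison.
- l'Hôpital's rule (0/0) — applies; the problem has the shape this method handles.


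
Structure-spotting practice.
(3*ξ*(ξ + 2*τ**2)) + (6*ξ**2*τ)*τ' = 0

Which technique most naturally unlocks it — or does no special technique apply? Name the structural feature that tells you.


Best approach: the exact-equation method — because the two cross partials coincide, the form is conservative as written — recover its potential in (ξ, τ).


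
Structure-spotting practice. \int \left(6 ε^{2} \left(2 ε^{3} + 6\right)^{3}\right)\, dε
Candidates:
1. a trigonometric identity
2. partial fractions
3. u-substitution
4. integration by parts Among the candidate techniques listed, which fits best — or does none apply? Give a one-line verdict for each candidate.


Technique: u-substitution — structure check: outer function, inner expression 2 ε^{3} + 6, inner derivative as a factor — the classic u = 2 ε^{3} + 6 pattern. Nothing stops a full expansion here — the substitution simply spares the algebra.
- a trigonometric identity: with no trigonometric functions present, identity rewriting has no target.
- partial fractions — there is no rational-function structure to decompose.
- u-substitution — applicable, and directly so.
- integration by parts: splitting off a factor buys nothing — the integrand integrates directly without parts.


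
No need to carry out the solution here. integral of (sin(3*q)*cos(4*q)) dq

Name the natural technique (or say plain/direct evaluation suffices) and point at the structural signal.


Technique: a trigonometric identity — apply product-to-sum to sin(3*q)*cos(4*q): two clean single-angle terms replace one awkward product.


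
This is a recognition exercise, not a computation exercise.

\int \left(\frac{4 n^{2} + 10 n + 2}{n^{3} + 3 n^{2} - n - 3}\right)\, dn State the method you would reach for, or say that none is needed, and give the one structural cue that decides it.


Best approach: partial fractions — the denominator n^{3} + 3 n^{2} - n - 3 factors, so the quotient decomposes into elementary partial fractions term by term.


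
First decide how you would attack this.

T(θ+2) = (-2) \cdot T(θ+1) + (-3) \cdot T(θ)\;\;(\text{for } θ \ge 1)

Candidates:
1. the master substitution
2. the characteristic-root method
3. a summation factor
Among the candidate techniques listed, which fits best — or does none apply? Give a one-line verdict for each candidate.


Verdict: the characteristic-root method — no index-dependence in the weights and nothing inhomogeneous: classic characteristic-equation setup.
- the master substitution — with no divided-index recursive call, reindexing by powers of a base buys nothing.
- the characteristic-root method: applicable, and directly so.
- a summation factor — the recurrence reaches back more than one step, outside the first-order family a summation factor normalizes.


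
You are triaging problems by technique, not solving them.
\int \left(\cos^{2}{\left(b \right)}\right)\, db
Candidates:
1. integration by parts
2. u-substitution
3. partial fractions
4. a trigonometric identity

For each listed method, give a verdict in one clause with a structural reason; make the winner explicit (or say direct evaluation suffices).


Method: a trigonometric identity — the even trigonometric power \cos^{2}{\left(b \right)} reduces by a double-angle identity before any integration is attempted.
- integration by parts: not the fit here: there is no polynomial factor to ladder down — parts can still close the trigonometric product by recursion, though the identity rewrite is the direct route.
- u-substitution — no subexpression of the integrand serves as a whole-integral substitution inner — individual terms may offer their own, but none carries its derivative as a factor of the full integrand; a working change of variable would have to be constructed from outside the expression.
- partial fractions: the expression is not a ratio of polynomials that decomposes further.
- a trigonometric identity — applies; the problem has the shape this method handles.


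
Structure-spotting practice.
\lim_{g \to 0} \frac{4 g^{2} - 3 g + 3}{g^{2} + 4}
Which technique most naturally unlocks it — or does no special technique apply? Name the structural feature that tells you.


Method: no special technique — the function is continuous at 0; evaluation is itself the limit, no machinery required.


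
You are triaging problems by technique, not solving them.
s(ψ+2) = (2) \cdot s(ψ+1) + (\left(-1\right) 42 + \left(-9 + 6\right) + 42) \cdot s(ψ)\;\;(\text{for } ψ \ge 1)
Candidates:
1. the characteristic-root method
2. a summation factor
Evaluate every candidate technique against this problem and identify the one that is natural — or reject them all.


Verdict: the characteristic-root method — constant coefficients and linearity mean the ansatz r^ψ reduces it to solving the characteristic polynomial.
- the characteristic-root method: a fit — the right tool for this form.
- a summation factor — the recurrence reaches back more than one step, outside the first-order family a summation factor normalizes.


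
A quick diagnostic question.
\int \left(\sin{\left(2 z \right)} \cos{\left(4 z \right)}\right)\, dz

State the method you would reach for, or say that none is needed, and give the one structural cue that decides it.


Verdict: a trigonometric identity — cross-frequency products like \sin{\left(2 z \right)} \cos{\left(4 z \right)} are the textbook product-to-sum case — the identity converts them to directly integrable sinusoids.


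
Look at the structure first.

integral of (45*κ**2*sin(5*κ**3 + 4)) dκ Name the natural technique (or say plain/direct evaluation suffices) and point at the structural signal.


Verdict: u-substitution — read it as f(5*κ**3 + 4) times a constant multiple of d(5*κ**3 + 4): one substitution, u = 5*κ**3 + 4, finishes it.


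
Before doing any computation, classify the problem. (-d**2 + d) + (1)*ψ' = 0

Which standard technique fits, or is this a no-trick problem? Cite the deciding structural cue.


Verdict: no special technique — with ψ absent the equation is not coupled at all: direct integration in d.


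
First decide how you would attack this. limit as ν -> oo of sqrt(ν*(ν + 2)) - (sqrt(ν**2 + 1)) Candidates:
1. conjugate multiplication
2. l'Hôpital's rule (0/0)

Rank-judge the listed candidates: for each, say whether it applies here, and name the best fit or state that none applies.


Technique: conjugate multiplication — the ∞ − ∞ radical form is the exact trigger for the conjugate maneuver.
- conjugate multiplication — applicable, and directly so.
- l'Hôpital's rule (0/0): the expression is a difference driving to ∞ − ∞, not a 0/0 quotient — there is no ratio for the rule to differentiate.


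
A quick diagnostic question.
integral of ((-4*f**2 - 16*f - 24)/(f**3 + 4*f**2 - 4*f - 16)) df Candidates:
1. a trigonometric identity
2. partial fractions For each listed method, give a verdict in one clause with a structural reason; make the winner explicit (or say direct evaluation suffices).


Best approach: partial fractions — with f**3 + 4*f**2 - 4*f - 16 factorable and the degree on top strictly smaller, simple-fraction decomposition is immediate.
- a trigonometric identity: there is no trigonometric structure at all — the integrand carries no sine or cosine to rewrite.
- partial fractions: applicable, and directly so.


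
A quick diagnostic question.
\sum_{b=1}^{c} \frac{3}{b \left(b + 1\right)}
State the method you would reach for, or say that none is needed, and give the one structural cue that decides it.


Verdict: telescoping — the summand \frac{3}{b \left(b + 1\right)} decomposes into fractions whose poles differ by an integer shift — the series collapses.


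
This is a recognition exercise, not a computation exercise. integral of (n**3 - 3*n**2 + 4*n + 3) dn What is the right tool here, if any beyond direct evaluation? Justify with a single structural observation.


Best approach: no special technique — a term-by-term power-rule job in n; no substitution or rearrangement earns its keep here.


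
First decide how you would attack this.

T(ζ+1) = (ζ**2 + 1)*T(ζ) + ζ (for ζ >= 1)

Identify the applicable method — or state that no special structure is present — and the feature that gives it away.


Best approach: a summation factor — one-term recursion with variable weight ζ**2 + 1 is solved by product normalization, not by root-finding.


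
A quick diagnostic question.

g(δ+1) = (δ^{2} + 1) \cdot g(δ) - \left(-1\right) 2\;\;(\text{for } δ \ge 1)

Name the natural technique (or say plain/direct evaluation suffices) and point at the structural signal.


Verdict: a summation factor — the coefficient δ^{2} + 1 drifts with the index, so no fixed root exists; normalizing by the cumulative product telescopes it.


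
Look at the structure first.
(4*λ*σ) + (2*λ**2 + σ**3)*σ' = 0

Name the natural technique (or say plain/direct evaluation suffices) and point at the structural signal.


Verdict: the exact-equation method — the compatibility test passes: the σ-derivative of 4*λ*σ matches the λ-derivative of 2*λ**2 + σ**3, so integrate a potential.


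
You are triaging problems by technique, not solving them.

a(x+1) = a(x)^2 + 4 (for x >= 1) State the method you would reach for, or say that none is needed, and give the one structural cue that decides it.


Verdict: no special technique — no ansatz, no master substitution, no summation factor survives the nonlinearity here.


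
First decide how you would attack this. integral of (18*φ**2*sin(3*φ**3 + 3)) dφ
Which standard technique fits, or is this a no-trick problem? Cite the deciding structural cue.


Best approach: u-substitution — everything non-trivial happens through the inner expression 3*φ**3 + 3, and its derivative accounts for the remaining factor up to a constant, so set u = 3*φ**3 + 3.


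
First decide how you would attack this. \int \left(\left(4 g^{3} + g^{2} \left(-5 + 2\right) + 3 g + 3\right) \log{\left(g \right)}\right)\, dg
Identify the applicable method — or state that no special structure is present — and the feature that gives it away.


Best approach: integration by parts — the logarithm \log{\left(g \right)} wants to be differentiated, not integrated; parts makes that legal.


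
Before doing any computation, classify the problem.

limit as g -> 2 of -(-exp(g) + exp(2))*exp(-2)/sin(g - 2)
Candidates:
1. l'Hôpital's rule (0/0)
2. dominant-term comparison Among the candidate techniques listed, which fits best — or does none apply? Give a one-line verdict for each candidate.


Verdict: l'Hôpital's rule (0/0) — substituting 2 gives 0 over 0; differentiate top and bottom once and re-evaluate. One could equally expand both pieces locally and compare leading terms; the rule does that in one stroke.
- l'Hôpital's rule (0/0) — applies; the problem has the shape this method handles.
- dominant-term comparison: no dominant-degree comparison decides it.


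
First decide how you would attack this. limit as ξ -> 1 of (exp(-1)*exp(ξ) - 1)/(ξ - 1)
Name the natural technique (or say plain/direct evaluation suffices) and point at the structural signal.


Method: l'Hôpital's rule (0/0) — both numerator and denominator vanish at 1: the genuine 0/0 indeterminate that l'Hôpital exists for. One could equally expand both pieces locally and compare leading terms; the rule does that in one stroke.


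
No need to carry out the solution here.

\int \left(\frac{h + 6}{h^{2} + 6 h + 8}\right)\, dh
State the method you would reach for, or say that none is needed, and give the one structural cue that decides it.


Method: partial fractions — a proper rational integrand whose denominator splits into simpler factors — decompose into partial fractions first.


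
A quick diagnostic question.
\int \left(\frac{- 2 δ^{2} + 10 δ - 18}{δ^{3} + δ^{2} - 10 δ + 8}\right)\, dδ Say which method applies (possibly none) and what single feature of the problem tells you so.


Verdict: partial fractions — the integrand is a proper rational function and its denominator δ^{3} + δ^{2} - 10 δ + 8 factors into distinct pieces, so it splits into simple fractions.


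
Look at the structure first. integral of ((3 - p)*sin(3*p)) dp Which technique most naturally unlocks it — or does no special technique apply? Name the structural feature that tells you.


Method: integration by parts — a polynomial factor 3 - p multiplies sin(3*p); differentiating 3 - p lowers its degree while sin(3*p) integrates cleanly, so parts wins.


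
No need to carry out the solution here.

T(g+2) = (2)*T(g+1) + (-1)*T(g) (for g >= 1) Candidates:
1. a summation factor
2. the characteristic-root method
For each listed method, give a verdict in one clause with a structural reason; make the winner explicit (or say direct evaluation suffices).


Method: the characteristic-root method — linear, homogeneous, constant coefficients: solutions of the form r^g exist — find the roots of the characteristic polynomial.
- a summation factor: a summation factor telescopes one-step recursions; this one carries higher-order memory.
- the characteristic-root method: yes — fits the structure here.


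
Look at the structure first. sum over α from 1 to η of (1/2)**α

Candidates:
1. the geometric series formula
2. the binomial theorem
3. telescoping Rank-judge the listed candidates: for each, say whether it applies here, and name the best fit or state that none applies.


Best approach: the geometric series formula — the ratio of consecutive terms is the constant 1/2, independent of the index — a geometric sum.
- the geometric series formula — applicable, and directly so.
- the binomial theorem: the terms lack the binomial-coefficient-weighted complementary-power pattern of an expansion.
- telescoping — computed from the summand as displayed, the partial sums build up without the pairwise collapse telescoping exploits.


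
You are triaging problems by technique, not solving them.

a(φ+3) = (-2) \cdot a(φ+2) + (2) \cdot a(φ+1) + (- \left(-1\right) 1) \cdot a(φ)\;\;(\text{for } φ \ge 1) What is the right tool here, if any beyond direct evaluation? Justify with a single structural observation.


Method: the characteristic-root method — this is the constant-coefficient homogeneous case — the whole solution in φ reduces to a polynomial's roots.


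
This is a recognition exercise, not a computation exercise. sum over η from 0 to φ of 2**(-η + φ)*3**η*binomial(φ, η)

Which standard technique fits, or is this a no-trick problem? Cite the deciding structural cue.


Method: the binomial theorem — binomial coefficients against complementary powers of 3 and 2: recognize the binomial expansion and resum.


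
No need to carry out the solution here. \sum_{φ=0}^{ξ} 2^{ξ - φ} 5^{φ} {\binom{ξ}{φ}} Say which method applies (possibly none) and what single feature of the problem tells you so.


Verdict: the binomial theorem — the summand is term φ of a binomial expansion in 5 and 2; the whole sum is a single power.


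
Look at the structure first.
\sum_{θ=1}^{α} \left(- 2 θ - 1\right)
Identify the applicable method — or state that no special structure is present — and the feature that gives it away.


Verdict: no special technique — no ratio, no shift structure, no binomial pattern: sum the constant-multiple powers of θ with known formulas.


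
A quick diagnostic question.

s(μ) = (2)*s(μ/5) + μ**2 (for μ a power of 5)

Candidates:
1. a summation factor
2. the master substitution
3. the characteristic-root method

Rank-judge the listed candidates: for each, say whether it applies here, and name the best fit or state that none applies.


Diagnosis: the master substitution — the index is divided (μ/5), not shifted — substitute μ = 5^m to straighten it into a shift recurrence.
- a summation factor — the recursion divides its index rather than shifting it — there is no previous-term chain for a summation factor to telescope.
- the master substitution: yes, a natural case for it.
- the characteristic-root method — the recursion divides its index rather than shifting it — outside the constant-shift family the root method covers.


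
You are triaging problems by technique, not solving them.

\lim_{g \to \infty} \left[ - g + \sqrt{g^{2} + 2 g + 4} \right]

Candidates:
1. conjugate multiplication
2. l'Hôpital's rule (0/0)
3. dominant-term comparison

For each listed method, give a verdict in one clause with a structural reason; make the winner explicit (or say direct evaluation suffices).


Technique: conjugate multiplication — divergence minus divergence hides a finite answer — expose it by pairing \sqrt{g^{2} + 2 g + 4} - g with its conjugate.
- conjugate multiplication: yes — fits the structure here.
- l'Hôpital's rule (0/0) — the expression is a difference driving to ∞ − ∞, not a 0/0 quotient — there is no ratio for the rule to differentiate.
- dominant-term comparison: leading-power comparison does not apply to this form.


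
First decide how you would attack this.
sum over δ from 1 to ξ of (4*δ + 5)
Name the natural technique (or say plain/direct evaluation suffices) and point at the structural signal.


Technique: no special technique — every summand is a constant multiple of a power of δ — apply the standard power-sum identities one degree at a time.


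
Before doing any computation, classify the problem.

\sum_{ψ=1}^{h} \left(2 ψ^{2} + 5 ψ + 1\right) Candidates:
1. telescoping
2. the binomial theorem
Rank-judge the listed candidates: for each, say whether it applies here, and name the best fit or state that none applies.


Technique: no special technique — recognize the absence of structure: constant-multiple powers of ψ summed plainly, no special method required.
- telescoping — in the displayed form, no term reappears at a neighboring index to cancel against.
- the binomial theorem — the terms do not reassemble into a binomial power.


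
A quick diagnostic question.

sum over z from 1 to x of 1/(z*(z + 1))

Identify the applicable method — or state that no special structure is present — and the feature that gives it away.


Method: telescoping — one partial-fraction pass turns 1/(z*(z + 1)) into a shifted difference, and shifted differences telescope.


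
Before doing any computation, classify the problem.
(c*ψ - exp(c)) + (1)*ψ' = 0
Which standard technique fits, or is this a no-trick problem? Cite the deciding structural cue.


Best approach: a linear integrating factor — the equation is linear in ψ with coefficient c; multiplying by the integrating factor exp(∫c) makes the left side a perfect derivative.


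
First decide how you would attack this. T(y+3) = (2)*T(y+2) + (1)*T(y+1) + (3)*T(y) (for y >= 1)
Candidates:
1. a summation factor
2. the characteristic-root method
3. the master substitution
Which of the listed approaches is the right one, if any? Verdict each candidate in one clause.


Diagnosis: the characteristic-root method — linear, homogeneous, constant coefficients: solutions of the form r^y exist — find the roots of the characteristic polynomial.
- a summation factor — a summation factor telescopes one-step recursions; this one carries higher-order memory.
- the characteristic-root method: yes, a natural case for it.
- the master substitution — this is shift-type recursion, outside the divide-and-conquer template.


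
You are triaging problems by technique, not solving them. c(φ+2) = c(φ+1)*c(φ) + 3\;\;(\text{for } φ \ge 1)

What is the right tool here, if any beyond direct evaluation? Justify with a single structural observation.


Diagnosis: no special technique — the update rule curves (it is not linear in the unknown sequence), so no superposition-based closed form attaches — iterate or study it directly.


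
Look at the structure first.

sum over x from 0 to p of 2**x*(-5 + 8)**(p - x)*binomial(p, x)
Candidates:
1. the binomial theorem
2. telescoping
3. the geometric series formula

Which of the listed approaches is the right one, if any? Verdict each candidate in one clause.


Diagnosis: the binomial theorem — the summand is term x of a binomial expansion in 2 and (-5 + 8); the whole sum is a single power.
- the binomial theorem — yes — fits the structure here.
- telescoping: in the displayed form, no term reappears at a neighboring index to cancel against.
- the geometric series formula — the ratio of consecutive terms depends on the index.


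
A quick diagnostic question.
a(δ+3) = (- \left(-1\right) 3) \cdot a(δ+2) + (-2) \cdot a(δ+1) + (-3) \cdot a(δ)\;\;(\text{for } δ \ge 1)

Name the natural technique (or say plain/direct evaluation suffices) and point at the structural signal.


Verdict: the characteristic-root method — no index-dependence in the weights and nothing inhomogeneous: classic characteristic-equation setup.
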